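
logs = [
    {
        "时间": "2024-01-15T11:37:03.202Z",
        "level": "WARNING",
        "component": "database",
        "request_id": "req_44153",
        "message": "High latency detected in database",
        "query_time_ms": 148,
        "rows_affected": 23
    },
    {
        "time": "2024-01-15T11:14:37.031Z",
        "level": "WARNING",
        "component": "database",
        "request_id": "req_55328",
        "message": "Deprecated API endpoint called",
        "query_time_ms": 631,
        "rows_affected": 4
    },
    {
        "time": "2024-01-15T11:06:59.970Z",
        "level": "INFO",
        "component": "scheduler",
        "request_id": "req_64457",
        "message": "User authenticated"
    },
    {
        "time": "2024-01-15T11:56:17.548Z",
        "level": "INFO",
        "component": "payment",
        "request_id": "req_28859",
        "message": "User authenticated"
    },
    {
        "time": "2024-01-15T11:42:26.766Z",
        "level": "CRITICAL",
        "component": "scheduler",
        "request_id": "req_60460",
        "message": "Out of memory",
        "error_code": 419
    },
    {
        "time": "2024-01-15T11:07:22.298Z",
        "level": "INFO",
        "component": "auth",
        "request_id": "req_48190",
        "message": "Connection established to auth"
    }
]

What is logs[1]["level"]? "WARNING"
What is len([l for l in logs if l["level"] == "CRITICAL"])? 1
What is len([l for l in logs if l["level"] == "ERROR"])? 0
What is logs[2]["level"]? "INFO"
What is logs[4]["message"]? "Out of memory"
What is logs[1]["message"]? "Deprecated API endpoint called"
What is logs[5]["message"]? "Connection established to auth"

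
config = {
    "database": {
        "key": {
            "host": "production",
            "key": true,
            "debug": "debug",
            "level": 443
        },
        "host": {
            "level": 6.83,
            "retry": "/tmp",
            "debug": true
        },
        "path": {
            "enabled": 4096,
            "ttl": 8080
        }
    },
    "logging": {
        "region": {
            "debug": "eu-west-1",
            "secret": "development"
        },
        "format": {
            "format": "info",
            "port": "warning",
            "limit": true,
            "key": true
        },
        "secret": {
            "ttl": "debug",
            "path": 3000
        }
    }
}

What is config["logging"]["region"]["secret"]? "development"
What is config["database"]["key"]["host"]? "production"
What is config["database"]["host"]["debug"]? True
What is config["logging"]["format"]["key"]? True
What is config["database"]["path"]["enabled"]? 4096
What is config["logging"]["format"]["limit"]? True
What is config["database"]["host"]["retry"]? "/tmp"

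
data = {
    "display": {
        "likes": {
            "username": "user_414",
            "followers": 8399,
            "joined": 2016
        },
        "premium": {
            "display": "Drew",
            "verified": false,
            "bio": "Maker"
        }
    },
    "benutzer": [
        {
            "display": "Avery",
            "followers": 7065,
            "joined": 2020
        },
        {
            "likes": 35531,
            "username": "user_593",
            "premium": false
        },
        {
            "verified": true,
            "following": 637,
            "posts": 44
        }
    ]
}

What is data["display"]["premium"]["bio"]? "Maker"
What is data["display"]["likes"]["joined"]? 2016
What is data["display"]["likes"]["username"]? "user_414"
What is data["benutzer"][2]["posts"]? 44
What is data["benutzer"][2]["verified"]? True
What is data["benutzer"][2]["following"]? 637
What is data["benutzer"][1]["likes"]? 35531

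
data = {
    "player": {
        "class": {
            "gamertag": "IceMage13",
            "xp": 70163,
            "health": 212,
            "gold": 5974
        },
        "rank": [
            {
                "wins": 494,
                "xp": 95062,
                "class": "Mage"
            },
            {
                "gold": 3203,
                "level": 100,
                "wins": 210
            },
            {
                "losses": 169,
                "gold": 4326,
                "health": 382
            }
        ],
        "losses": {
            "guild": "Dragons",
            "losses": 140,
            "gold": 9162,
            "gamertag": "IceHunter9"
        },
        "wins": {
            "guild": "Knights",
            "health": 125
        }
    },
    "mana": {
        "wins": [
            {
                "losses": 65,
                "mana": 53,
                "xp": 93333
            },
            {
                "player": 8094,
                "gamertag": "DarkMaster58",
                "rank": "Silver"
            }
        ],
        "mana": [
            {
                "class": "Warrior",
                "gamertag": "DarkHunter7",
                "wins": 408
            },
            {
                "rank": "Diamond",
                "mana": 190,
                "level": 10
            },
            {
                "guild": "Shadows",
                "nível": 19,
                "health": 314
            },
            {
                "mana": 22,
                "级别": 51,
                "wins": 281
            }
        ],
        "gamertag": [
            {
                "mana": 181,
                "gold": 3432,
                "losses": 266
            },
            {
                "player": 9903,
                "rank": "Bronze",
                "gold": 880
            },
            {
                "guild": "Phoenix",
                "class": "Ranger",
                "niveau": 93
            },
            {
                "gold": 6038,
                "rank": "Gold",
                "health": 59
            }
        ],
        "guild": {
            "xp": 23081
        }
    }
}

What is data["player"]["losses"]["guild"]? "Dragons"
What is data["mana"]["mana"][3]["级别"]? 51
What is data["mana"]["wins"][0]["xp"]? 93333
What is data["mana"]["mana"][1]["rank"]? "Diamond"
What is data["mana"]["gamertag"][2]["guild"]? "Phoenix"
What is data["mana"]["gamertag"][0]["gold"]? 3432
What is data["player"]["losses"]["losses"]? 140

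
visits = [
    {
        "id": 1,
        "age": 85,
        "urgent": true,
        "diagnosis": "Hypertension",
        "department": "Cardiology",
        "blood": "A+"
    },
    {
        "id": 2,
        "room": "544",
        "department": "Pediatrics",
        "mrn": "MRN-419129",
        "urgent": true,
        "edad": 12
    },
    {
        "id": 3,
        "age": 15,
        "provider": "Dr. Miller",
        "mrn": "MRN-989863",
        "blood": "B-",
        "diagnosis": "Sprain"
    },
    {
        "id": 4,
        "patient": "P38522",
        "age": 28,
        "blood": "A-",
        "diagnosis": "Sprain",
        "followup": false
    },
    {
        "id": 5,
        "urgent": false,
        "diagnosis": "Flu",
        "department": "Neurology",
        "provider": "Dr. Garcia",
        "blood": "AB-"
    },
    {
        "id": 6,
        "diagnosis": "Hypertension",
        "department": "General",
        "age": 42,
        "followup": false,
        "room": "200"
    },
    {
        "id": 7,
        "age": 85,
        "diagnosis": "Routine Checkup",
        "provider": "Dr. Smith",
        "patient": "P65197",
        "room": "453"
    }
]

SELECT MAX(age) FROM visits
85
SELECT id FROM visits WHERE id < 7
[1, 2, 3, 4, 5, 6]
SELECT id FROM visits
[1, 2, 3, 4, 5, 6, 7]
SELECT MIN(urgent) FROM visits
False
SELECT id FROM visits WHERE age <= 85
[1, 3, 4, 6, 7]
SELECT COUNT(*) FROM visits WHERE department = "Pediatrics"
1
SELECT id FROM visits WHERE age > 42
[1, 7]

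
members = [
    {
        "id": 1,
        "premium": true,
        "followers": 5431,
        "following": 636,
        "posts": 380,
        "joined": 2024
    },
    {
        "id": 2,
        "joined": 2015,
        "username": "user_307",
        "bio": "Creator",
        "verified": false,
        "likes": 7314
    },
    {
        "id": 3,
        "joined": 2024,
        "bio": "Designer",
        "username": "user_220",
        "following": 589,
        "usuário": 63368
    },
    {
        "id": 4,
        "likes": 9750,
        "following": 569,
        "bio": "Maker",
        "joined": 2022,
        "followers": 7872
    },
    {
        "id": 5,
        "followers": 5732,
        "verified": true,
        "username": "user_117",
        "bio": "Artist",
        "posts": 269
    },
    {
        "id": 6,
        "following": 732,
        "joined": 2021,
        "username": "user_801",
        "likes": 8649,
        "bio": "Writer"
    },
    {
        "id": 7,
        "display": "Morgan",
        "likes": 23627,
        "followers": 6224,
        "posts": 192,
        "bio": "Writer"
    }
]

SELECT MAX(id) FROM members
7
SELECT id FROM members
[1, 2, 3, 4, 5, 6, 7]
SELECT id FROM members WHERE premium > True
[]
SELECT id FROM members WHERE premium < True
[]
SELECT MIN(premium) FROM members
True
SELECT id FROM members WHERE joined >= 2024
[1, 3]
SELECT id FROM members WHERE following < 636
[3, 4]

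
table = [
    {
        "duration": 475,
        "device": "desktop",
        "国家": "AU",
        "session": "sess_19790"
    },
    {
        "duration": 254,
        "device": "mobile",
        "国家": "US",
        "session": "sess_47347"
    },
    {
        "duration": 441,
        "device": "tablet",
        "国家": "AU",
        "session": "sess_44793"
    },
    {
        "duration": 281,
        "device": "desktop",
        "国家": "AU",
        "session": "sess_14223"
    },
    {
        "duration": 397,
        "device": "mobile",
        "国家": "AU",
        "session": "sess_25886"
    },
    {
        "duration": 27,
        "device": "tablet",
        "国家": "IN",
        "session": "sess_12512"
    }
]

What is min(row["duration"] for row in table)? 27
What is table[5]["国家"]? "IN"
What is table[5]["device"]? "tablet"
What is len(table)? 6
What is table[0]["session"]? "sess_19790"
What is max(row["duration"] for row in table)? 475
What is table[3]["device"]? "desktop"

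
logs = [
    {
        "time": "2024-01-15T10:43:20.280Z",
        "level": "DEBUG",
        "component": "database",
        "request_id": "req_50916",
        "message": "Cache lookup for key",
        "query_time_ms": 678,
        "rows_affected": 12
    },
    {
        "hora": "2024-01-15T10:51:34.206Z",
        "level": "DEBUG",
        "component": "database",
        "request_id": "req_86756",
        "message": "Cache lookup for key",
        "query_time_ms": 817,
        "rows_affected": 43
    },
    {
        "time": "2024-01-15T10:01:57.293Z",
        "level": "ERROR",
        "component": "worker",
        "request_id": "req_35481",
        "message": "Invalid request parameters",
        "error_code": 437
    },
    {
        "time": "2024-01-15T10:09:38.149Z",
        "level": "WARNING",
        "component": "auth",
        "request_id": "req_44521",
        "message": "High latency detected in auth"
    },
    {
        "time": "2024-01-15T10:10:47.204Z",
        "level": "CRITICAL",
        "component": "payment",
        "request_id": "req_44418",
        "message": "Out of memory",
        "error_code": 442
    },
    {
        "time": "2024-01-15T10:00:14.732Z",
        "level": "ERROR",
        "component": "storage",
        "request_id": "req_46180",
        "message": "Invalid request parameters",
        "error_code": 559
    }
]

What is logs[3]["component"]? "auth"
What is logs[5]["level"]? "ERROR"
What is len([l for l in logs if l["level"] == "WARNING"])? 1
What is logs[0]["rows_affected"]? 12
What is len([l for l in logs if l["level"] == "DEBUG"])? 2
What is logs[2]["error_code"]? 437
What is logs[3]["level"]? "WARNING"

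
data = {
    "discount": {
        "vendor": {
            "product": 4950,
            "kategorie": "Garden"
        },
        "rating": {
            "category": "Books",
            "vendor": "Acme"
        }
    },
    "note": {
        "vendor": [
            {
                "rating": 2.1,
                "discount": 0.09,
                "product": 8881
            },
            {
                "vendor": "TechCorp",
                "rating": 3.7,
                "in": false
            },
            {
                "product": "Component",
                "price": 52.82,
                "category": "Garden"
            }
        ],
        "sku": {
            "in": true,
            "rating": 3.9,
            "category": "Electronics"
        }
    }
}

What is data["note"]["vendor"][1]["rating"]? 3.7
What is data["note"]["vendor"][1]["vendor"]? "TechCorp"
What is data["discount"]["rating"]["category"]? "Books"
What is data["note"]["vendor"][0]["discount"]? 0.09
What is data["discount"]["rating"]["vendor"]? "Acme"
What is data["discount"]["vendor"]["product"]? 4950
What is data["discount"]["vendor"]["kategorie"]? "Garden"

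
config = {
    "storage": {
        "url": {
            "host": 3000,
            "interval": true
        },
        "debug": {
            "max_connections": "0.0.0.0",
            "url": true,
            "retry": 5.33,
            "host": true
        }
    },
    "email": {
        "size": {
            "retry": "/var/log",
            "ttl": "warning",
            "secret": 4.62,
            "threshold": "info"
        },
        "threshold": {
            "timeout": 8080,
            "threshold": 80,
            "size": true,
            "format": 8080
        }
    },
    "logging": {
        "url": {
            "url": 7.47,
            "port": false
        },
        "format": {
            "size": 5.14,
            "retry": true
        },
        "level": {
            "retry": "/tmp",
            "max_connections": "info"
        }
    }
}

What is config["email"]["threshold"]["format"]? 8080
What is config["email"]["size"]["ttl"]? "warning"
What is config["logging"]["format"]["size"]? 5.14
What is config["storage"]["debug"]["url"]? True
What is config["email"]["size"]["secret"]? 4.62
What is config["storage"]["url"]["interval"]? True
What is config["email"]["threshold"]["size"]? True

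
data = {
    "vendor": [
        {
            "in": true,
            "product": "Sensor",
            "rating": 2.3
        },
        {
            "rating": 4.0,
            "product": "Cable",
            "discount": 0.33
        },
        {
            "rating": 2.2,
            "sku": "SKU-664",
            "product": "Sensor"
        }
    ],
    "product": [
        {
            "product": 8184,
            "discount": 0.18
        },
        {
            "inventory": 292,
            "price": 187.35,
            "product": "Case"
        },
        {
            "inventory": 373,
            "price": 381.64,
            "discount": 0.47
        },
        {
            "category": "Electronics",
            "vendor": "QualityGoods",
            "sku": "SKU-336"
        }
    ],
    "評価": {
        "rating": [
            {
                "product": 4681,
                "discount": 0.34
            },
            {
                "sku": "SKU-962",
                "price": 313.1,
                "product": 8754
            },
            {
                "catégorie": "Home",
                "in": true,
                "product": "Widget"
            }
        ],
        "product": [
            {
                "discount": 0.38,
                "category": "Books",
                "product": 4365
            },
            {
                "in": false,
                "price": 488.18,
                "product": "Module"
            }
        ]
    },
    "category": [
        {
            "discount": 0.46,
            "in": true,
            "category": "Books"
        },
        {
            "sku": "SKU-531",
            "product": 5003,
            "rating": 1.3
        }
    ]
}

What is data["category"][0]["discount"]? 0.46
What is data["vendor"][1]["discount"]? 0.33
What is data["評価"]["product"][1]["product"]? "Module"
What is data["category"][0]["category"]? "Books"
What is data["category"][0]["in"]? True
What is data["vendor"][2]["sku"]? "SKU-664"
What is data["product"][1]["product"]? "Case"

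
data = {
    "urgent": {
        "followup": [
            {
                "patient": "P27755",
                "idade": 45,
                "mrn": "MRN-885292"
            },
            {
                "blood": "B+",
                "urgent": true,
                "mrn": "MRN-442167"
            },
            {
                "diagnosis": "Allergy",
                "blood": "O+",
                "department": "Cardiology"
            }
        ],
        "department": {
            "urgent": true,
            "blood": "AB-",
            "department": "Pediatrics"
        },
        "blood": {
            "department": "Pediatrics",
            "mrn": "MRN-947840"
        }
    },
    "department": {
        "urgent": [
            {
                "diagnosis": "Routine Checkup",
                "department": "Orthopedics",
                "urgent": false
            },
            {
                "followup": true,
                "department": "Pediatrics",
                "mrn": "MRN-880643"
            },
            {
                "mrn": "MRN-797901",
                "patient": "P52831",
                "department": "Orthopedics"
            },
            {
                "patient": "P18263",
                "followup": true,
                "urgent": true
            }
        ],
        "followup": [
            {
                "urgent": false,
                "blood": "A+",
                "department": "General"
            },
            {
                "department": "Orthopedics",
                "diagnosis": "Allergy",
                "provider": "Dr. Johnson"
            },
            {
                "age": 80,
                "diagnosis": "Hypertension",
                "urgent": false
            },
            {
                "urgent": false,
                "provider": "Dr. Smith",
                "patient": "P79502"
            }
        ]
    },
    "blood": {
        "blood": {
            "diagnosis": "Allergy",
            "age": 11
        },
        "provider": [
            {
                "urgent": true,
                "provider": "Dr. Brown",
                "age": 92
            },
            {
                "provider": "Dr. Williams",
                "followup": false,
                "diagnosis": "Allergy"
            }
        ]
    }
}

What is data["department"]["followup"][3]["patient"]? "P79502"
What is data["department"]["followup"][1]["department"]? "Orthopedics"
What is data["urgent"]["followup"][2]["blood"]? "O+"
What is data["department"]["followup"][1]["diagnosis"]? "Allergy"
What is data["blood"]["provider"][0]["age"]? 92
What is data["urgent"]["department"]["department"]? "Pediatrics"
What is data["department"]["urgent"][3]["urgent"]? True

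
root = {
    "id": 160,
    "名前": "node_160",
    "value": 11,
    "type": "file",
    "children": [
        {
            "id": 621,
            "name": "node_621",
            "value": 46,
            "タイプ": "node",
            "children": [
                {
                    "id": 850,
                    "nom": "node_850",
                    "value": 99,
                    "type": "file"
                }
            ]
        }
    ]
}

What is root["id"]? 160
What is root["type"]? "file"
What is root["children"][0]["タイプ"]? "node"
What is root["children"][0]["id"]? 621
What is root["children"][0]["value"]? 46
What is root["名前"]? "node_160"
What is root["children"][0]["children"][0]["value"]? 99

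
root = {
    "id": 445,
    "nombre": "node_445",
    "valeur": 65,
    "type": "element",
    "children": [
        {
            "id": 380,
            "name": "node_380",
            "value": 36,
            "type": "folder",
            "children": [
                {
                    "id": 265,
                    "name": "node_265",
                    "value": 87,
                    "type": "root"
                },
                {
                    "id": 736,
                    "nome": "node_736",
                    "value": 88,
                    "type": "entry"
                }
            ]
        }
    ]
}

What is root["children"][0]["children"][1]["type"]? "entry"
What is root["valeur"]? 65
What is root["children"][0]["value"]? 36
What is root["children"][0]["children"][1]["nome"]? "node_736"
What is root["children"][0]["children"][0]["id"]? 265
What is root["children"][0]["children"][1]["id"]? 736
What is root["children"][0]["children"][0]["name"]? "node_265"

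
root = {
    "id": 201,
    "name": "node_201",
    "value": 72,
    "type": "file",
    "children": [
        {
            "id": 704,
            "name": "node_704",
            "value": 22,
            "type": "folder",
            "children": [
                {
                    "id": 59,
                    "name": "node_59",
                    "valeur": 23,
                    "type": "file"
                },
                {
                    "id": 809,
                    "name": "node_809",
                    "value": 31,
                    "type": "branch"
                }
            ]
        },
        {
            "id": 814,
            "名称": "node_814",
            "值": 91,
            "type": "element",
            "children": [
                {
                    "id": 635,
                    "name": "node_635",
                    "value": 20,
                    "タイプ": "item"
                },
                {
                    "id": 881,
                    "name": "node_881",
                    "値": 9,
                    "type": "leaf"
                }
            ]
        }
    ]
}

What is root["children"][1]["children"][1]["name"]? "node_881"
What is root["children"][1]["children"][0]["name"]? "node_635"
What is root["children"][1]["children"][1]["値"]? 9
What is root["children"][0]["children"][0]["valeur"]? 23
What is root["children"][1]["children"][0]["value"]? 20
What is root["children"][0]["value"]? 22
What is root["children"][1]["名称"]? "node_814"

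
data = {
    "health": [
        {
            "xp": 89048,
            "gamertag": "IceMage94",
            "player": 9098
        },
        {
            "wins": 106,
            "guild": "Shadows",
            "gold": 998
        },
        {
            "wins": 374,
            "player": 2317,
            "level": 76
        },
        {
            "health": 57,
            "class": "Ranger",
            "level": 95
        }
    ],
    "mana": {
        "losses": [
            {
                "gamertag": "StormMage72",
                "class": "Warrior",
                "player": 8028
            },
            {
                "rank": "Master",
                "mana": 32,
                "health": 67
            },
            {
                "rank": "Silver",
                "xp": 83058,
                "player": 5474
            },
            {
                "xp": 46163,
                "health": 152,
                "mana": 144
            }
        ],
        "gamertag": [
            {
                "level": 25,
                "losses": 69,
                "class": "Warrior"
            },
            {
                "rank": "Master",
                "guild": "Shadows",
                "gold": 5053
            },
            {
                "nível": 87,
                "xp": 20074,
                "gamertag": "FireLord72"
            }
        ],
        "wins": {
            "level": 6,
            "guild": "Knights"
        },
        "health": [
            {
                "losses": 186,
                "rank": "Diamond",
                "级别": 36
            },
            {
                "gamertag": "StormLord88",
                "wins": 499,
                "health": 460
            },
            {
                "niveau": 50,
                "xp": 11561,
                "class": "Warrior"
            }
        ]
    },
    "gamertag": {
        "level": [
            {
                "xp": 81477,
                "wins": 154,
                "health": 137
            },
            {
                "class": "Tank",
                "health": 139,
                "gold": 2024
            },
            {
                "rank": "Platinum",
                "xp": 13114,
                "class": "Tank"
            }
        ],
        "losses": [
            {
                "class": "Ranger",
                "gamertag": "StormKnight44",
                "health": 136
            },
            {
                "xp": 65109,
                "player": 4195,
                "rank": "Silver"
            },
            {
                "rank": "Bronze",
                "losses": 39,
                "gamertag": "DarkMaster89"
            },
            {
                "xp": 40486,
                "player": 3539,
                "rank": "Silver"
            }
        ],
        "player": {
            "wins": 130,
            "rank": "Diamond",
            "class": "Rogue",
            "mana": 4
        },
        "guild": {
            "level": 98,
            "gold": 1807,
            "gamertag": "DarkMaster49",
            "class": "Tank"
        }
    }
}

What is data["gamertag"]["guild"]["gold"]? 1807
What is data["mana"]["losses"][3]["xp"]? 46163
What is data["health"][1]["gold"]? 998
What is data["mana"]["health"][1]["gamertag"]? "StormLord88"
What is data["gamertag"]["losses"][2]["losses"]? 39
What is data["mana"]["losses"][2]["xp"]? 83058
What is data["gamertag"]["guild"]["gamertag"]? "DarkMaster49"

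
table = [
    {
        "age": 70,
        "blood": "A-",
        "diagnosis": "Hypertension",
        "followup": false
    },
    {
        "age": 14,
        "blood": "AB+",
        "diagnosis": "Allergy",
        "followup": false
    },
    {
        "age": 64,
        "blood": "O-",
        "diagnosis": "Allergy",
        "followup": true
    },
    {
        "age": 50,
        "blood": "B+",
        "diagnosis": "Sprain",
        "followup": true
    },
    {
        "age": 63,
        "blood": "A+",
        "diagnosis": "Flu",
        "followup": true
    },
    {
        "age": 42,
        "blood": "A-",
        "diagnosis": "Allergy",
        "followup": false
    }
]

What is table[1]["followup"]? False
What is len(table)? 6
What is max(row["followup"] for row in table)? True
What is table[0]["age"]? 70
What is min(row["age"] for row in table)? 14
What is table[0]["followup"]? False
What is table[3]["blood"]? "B+"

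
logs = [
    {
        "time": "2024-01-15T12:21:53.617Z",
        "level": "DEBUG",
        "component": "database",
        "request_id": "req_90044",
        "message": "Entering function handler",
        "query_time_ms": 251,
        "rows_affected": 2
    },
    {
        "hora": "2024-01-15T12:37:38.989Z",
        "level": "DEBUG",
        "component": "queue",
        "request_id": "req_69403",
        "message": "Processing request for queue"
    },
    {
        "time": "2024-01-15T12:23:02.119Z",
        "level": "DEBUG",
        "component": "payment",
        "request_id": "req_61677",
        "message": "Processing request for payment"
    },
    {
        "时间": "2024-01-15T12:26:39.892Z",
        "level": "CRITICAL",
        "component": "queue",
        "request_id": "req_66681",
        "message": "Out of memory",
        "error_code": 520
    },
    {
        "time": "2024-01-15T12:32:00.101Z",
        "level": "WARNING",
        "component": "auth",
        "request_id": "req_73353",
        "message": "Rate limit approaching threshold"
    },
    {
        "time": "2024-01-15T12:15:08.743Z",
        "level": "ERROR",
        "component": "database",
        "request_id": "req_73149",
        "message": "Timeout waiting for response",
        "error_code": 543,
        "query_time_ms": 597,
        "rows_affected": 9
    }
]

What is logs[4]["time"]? "2024-01-15T12:32:00.101Z"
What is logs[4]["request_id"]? "req_73353"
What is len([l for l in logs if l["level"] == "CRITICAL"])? 1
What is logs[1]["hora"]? "2024-01-15T12:37:38.989Z"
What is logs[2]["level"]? "DEBUG"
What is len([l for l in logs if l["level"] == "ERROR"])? 1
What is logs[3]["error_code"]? 520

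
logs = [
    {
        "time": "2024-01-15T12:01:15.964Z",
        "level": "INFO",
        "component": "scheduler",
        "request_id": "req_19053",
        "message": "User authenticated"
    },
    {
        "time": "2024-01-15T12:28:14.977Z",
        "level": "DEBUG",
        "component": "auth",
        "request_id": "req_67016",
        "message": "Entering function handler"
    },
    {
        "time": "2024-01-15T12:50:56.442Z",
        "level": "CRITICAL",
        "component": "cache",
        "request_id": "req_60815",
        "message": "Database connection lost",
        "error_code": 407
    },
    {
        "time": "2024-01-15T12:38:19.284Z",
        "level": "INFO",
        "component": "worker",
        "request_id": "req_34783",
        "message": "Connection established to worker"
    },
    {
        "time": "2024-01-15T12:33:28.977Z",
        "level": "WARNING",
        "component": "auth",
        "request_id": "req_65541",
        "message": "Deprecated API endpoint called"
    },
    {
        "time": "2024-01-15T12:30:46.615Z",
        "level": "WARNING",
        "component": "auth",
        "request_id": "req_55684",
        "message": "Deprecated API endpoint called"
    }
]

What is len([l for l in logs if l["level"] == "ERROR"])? 0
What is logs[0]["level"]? "INFO"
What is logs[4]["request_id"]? "req_65541"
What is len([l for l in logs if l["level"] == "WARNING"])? 2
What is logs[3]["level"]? "INFO"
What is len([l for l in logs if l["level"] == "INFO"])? 2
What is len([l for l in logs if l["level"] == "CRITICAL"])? 1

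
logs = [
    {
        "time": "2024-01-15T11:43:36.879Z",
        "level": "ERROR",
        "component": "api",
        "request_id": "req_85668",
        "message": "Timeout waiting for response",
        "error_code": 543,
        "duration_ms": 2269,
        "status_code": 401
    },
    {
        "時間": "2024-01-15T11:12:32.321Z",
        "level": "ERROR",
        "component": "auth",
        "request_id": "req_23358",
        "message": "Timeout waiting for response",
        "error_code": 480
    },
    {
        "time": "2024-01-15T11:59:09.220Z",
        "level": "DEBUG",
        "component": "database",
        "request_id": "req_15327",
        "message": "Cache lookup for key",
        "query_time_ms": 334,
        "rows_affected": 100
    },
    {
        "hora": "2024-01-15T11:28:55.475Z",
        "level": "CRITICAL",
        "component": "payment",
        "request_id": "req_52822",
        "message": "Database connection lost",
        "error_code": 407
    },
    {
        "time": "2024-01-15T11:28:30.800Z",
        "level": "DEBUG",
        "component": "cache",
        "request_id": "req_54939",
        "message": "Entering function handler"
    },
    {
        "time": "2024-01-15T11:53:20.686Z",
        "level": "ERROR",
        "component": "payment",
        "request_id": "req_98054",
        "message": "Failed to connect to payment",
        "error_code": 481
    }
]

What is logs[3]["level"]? "CRITICAL"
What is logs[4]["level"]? "DEBUG"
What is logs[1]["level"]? "ERROR"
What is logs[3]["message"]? "Database connection lost"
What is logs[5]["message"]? "Failed to connect to payment"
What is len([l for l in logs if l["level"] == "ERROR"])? 3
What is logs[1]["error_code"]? 480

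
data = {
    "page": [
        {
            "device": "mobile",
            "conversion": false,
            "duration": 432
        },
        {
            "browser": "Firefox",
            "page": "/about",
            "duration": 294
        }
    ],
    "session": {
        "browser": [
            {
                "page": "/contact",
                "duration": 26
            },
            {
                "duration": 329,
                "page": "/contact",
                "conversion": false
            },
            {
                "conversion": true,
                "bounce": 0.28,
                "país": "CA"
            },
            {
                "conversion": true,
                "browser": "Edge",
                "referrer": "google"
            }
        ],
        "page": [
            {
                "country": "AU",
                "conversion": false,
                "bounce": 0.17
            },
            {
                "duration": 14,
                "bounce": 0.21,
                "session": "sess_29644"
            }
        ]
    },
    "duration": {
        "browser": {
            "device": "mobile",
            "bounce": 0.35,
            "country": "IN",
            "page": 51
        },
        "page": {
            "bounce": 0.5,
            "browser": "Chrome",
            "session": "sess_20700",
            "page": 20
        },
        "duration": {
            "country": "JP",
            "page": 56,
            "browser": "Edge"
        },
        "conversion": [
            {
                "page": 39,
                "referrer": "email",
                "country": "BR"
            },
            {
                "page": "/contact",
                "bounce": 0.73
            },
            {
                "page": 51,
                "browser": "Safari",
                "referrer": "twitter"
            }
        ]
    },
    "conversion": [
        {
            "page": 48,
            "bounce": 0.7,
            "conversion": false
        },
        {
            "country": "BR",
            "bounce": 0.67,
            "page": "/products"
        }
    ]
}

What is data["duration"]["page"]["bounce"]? 0.5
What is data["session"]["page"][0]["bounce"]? 0.17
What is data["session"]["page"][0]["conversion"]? False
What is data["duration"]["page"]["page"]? 20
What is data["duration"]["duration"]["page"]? 56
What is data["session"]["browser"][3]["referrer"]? "google"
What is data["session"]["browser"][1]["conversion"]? False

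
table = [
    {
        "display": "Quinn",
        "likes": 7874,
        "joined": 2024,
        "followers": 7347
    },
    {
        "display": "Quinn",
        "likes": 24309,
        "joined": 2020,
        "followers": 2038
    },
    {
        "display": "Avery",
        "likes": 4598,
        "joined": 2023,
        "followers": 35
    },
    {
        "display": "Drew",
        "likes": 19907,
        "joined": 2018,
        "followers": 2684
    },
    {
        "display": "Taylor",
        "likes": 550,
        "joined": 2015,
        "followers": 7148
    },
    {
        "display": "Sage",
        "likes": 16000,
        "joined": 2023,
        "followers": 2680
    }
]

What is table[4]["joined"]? 2015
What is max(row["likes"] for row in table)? 24309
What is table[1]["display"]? "Quinn"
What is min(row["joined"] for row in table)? 2015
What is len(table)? 6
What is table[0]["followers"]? 7347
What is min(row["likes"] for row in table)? 550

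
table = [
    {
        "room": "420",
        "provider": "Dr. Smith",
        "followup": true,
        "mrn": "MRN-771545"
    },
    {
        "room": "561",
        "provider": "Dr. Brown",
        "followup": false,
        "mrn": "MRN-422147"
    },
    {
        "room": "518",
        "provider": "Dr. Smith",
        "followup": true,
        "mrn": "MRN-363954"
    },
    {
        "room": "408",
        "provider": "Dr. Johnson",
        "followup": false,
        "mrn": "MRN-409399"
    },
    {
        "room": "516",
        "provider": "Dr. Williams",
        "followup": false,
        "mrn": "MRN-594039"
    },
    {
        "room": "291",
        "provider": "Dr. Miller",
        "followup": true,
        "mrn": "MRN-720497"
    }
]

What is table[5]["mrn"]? "MRN-720497"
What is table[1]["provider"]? "Dr. Brown"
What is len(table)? 6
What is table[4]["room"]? "516"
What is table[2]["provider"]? "Dr. Smith"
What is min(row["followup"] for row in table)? False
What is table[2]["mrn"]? "MRN-363954"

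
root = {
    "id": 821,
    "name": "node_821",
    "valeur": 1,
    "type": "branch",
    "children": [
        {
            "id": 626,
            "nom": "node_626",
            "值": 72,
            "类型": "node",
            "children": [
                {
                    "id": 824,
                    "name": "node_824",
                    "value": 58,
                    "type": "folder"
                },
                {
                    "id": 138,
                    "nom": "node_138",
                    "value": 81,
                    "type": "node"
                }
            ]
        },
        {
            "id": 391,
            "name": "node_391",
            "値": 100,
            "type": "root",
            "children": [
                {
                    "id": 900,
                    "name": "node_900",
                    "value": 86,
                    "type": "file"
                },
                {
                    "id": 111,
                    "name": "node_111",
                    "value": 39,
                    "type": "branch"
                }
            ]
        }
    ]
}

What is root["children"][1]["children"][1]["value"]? 39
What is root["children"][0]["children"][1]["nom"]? "node_138"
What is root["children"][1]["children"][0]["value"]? 86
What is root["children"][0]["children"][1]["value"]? 81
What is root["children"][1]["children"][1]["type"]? "branch"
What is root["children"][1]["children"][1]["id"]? 111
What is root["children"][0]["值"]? 72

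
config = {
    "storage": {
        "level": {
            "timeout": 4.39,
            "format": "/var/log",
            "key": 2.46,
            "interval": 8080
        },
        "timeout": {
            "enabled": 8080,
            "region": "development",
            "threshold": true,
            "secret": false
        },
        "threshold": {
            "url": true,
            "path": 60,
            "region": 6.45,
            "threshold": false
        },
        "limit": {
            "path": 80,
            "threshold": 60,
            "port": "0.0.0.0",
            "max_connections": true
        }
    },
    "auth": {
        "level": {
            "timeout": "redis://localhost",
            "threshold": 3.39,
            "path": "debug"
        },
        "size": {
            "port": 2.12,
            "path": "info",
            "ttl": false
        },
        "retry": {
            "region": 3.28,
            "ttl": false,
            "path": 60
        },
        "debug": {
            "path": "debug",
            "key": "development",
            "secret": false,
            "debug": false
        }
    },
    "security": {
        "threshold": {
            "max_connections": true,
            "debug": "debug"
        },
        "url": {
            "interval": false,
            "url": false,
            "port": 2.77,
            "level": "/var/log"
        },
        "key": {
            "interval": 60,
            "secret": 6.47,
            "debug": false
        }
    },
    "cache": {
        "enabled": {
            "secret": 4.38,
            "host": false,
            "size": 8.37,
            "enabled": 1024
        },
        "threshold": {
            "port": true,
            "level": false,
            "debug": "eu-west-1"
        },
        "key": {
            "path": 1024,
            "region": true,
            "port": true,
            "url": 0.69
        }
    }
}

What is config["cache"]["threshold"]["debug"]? "eu-west-1"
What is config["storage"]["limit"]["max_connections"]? True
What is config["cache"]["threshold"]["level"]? False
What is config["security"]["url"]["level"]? "/var/log"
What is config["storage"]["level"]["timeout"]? 4.39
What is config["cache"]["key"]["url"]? 0.69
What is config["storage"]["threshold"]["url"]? True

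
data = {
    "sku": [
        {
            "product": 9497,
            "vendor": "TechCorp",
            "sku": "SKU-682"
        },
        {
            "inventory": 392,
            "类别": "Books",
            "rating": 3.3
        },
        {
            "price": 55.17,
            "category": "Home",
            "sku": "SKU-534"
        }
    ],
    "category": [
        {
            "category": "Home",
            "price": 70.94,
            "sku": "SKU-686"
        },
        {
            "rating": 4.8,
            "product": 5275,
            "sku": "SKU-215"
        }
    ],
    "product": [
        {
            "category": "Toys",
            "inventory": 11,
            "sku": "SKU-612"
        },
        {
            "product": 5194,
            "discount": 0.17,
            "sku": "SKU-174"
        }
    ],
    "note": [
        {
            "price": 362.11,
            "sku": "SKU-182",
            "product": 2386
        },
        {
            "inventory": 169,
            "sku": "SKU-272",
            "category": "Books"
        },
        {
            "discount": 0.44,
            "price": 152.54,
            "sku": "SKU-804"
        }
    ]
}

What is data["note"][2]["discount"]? 0.44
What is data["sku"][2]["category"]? "Home"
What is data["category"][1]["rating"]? 4.8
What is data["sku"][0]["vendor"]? "TechCorp"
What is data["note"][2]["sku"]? "SKU-804"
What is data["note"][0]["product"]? 2386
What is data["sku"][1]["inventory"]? 392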